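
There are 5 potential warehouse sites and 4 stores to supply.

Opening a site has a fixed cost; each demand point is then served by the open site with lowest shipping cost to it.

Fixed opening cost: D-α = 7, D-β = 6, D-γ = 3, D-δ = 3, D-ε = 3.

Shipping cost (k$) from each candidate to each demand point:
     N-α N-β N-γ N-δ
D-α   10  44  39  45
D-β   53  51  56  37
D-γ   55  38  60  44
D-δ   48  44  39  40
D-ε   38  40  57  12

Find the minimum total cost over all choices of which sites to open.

111

Open {D-α, D-ε}: assign each demand point to its cheapest open site.
  N-α→D-α 10, N-β→D-ε 40, N-γ→D-α 39, N-δ→D-ε 12
  shipping cost 101, fixed 10 → total 111.
Compare {D-α, D-γ, D-ε}: shipping cost 99 + fixed 13 = 112.
Compare {D-α, D-δ, D-ε}: shipping cost 101 + fixed 13 = 114.
Compare {D-α, D-γ, D-δ, D-ε}: shipping cost 99 + fixed 16 = 115.
All other subsets cost ≥ 112. Minimum total cost: 111.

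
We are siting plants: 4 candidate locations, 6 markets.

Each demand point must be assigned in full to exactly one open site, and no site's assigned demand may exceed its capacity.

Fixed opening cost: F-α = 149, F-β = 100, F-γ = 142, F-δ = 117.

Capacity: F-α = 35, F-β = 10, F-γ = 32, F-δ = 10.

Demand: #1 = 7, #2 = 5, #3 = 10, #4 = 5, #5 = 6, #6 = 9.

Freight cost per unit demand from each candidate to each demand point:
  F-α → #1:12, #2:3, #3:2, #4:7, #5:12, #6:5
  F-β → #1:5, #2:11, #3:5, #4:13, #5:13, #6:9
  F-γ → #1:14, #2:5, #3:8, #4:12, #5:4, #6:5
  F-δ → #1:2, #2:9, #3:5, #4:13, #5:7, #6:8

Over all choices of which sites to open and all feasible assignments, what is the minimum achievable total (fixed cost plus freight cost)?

467

Open {F-α, F-δ}; cheapest assignment that respects the capacities:
  F-α (cap 35, load 35): #2, #3, #4, #5, #6 — cost 5×3 + 10×2 + 5×7 + 6×12 + 9×5 = 187
  F-δ (cap 10, load 7): #1 — cost 7×2 = 14
  Shipping 201, fixed 266 → total 467.
  Any other capacity-feasible assignment to {F-α, F-δ} ships for at least 201.
Compare {F-α, F-β}: its best feasible assignment gives total 471.
Compare {F-α, F-γ}: its best feasible assignment gives total 514.
Every other set of open sites that can feasibly serve all demand totals ≥ 471 even under its best assignment. Minimum: 467.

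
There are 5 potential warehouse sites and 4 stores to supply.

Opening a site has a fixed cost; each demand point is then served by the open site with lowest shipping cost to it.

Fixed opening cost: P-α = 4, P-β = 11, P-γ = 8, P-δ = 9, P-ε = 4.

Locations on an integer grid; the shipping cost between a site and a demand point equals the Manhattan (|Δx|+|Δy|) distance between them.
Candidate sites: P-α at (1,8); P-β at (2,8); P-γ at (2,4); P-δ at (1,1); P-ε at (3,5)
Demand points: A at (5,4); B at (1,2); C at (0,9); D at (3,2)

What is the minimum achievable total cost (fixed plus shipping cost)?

Open {P-α, P-ε}: assign each demand point to its cheapest open site.
  A→P-ε 3, B→P-ε 5, C→P-α 2, D→P-ε 3
  shipping cost 13, fixed 8 → total 21.
Compare {P-ε}: shipping cost 18 + fixed 4 = 22.
Compare {P-α, P-γ}: shipping cost 11 + fixed 12 = 23.
Compare {P-γ}: shipping cost 16 + fixed 8 = 24.
All other subsets cost ≥ 22. Minimum total cost: 21.

21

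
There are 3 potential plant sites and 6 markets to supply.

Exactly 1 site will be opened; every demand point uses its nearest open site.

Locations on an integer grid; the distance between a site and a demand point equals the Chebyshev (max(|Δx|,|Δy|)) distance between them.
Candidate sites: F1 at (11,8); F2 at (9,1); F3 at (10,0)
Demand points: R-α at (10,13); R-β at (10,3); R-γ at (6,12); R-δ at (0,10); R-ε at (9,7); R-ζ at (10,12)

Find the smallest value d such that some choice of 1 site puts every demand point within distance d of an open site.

11

Open {F1}.
  Farthest demand point is R-δ at distance 11 (to F1); all others are ≤ 11.
With {F2} the worst case is 12.
With {F3} the worst case is 13.
No size-1 selection achieves below 11.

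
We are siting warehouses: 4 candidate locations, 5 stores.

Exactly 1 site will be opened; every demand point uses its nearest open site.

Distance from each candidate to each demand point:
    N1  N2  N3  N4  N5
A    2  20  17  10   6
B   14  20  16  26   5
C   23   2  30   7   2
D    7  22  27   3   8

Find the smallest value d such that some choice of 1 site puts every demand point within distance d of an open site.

20

Open {A}.
  Farthest demand point is N2 at distance 20 (to A); all others are ≤ 20.
With {B} the worst case is 26.
With {D} the worst case is 27.
No size-1 selection achieves below 20.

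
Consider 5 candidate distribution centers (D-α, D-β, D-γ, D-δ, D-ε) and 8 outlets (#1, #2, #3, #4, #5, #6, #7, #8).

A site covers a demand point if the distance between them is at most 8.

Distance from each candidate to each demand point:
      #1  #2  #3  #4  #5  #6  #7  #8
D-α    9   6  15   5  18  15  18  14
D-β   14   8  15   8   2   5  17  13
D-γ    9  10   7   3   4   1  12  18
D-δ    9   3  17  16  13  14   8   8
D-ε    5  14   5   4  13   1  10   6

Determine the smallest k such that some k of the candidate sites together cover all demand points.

3

Coverage sets (demand points within 8 of each site):
  D-α: {#2, #4}
  D-β: {#2, #4, #5, #6}
  D-γ: {#3, #4, #5, #6}
  D-δ: {#2, #7, #8}
  D-ε: {#1, #3, #4, #6, #8}
No 2 sites suffice: every size-2 union leaves at least one demand point uncovered.
But {D-β, D-δ, D-ε} covers everything, so the minimum is 3.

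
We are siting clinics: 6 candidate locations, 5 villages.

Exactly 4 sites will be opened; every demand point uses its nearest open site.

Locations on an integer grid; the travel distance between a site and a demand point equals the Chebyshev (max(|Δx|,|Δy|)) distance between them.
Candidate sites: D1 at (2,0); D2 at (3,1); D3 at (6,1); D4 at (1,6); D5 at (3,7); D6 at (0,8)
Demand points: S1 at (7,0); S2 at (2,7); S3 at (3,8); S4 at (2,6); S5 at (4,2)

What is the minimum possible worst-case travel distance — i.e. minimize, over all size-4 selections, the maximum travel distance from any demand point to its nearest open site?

Open {D1, D2, D3, D5}.
  Farthest demand point is S1 at travel distance 1 (to D3); all others are ≤ 1.
With {D2, D3, D4, D5} the worst case is 1.
With {D2, D3, D5, D6} the worst case is 1.
No size-4 selection achieves below 1.

1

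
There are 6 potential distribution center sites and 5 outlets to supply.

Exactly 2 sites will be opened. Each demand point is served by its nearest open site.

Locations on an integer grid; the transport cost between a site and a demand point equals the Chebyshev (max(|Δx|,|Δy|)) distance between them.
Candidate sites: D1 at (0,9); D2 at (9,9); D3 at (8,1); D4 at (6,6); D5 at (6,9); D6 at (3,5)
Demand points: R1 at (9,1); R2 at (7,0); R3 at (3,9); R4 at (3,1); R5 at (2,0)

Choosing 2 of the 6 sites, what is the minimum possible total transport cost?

15

Open {D3, D6}.
  R1→D3 1, R2→D3 1, R3→D6 4, R4→D6 4, R5→D6 5  ⇒ total 15.
Compare {D1, D3}: total 16.
Compare {D3, D4}: total 16.
No size-2 selection does better; minimum is 15.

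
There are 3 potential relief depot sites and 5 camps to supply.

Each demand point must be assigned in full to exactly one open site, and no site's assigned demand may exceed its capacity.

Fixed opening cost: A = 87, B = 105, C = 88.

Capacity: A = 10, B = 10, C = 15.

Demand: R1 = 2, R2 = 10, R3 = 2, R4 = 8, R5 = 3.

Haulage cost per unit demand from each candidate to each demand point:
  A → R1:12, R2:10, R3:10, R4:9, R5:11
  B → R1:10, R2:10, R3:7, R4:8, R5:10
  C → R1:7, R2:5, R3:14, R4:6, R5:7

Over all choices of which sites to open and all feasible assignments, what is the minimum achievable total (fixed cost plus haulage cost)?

352

Open {A, C}; cheapest assignment that respects the capacities:
  A (cap 10, load 10): R3, R4 — cost 2×10 + 8×9 = 92
  C (cap 15, load 15): R1, R2, R5 — cost 2×7 + 10×5 + 3×7 = 85
  Shipping 177, fixed 175 → total 352.
  Any other capacity-feasible assignment to {A, C} ships for at least 177.
Compare {B, C}: its best feasible assignment gives total 356.
Compare {A, B, C}: its best feasible assignment gives total 443.
Every other set of open sites that can feasibly serve all demand totals ≥ 356 even under its best assignment. Minimum: 352.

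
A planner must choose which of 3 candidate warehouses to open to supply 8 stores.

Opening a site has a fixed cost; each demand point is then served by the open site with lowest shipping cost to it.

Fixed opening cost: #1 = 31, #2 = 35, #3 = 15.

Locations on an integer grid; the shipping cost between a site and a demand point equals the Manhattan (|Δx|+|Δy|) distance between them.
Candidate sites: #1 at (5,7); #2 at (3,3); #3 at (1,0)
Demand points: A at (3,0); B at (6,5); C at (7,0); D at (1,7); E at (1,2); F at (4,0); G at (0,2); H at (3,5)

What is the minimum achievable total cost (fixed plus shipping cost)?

55

Open {#3}: assign each demand point to its cheapest open site.
  A→#3 2, B→#3 10, C→#3 6, D→#3 7, E→#3 2, F→#3 3, G→#3 3, H→#3 7
  shipping cost 40, fixed 15 → total 55.
Compare {#2}: shipping cost 34 + fixed 35 = 69.
Compare {#1, #3}: shipping cost 27 + fixed 46 = 73.
Compare {#2, #3}: shipping cost 29 + fixed 50 = 79.
All other subsets cost ≥ 69. Minimum total cost: 55.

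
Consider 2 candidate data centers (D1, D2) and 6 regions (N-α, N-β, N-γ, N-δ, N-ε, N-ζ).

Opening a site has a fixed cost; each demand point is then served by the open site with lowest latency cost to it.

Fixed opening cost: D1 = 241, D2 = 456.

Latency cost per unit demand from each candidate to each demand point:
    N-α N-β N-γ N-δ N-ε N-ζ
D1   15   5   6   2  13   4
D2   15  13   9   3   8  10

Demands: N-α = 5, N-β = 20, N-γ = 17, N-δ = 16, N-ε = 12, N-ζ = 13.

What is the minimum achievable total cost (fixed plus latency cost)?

758

Open {D1}: assign each demand point to its cheapest open site.
  N-α→D1 5×15=75, N-β→D1 20×5=100, N-γ→D1 17×6=102, N-δ→D1 16×2=32, N-ε→D1 12×13=156, N-ζ→D1 13×4=52
  latency cost 517, fixed 241 → total 758.
Compare {D1, D2}: latency cost 457 + fixed 697 = 1154.
Compare {D2}: latency cost 762 + fixed 456 = 1218.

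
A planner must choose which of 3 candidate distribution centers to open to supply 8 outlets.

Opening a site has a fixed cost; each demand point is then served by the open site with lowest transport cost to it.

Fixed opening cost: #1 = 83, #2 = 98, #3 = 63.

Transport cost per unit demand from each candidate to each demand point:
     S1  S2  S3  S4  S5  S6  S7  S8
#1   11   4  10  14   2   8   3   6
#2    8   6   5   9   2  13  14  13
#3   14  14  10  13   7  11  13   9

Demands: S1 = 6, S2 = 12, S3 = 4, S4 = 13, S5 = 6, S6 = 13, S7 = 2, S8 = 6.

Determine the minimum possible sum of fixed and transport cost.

Open {#1, #2}: assign each demand point to its cheapest open site.
  S1→#2 6×8=48, S2→#1 12×4=48, S3→#2 4×5=20, S4→#2 13×9=117, S5→#1 6×2=12, S6→#1 13×8=104, S7→#1 2×3=6, S8→#1 6×6=36
  transport cost 391, fixed 181 → total 572.
Compare {#1}: transport cost 494 + fixed 83 = 577.
Compare {#1, #3}: transport cost 481 + fixed 146 = 627.
Compare {#1, #2, #3}: transport cost 391 + fixed 244 = 635.
All other subsets cost ≥ 577. Minimum total cost: 572.

572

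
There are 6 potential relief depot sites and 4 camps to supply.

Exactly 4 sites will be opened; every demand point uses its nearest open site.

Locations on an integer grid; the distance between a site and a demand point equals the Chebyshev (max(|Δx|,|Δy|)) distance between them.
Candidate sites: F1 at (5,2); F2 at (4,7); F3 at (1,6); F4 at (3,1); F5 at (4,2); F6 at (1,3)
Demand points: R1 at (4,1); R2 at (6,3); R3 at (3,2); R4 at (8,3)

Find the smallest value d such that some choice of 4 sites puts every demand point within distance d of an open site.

Open {F1, F2, F3, F4}.
  Farthest demand point is R4 at distance 3 (to F1); all others are ≤ 3.
With {F1, F2, F3, F5} the worst case is 3.
With {F1, F2, F3, F6} the worst case is 3.
No size-4 selection achieves below 3.

3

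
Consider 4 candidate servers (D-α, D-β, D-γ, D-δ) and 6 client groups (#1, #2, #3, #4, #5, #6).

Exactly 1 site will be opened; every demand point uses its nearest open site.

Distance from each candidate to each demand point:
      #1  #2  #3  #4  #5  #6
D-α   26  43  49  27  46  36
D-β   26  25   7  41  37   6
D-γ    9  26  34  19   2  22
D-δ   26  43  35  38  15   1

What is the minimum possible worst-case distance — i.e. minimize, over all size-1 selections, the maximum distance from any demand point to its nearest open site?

Open {D-γ}.
  Farthest demand point is #3 at distance 34 (to D-γ); all others are ≤ 34.
With {D-β} the worst case is 41.
With {D-δ} the worst case is 43.
No size-1 selection achieves below 34.

34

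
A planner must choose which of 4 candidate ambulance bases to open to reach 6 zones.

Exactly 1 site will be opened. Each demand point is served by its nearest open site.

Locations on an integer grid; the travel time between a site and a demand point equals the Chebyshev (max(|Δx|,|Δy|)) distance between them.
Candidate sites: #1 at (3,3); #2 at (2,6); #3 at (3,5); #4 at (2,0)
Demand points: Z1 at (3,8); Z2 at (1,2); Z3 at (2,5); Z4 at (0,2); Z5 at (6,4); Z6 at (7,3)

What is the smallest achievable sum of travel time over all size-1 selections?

17

Open {#3}.
  Z1→#3 3, Z2→#3 3, Z3→#3 1, Z4→#3 3, Z5→#3 3, Z6→#3 4  ⇒ total 17.
Compare {#1}: total 19.
Compare {#2}: total 20.
No size-1 selection does better; minimum is 17.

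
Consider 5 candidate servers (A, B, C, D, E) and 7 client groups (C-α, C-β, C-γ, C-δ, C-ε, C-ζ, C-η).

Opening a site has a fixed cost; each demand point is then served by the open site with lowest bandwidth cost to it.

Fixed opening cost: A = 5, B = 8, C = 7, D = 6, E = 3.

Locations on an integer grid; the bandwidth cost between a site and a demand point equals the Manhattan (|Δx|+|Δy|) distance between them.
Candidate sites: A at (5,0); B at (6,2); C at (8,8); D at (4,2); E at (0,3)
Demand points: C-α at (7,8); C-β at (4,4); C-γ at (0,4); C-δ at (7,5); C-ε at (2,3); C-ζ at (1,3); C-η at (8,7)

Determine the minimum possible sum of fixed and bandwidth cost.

Open {C, E}: assign each demand point to its cheapest open site.
  C-α→C 1, C-β→E 5, C-γ→E 1, C-δ→C 4, C-ε→E 2, C-ζ→E 1, C-η→C 1
  bandwidth cost 15, fixed 10 → total 25.
Compare {C, D, E}: bandwidth cost 12 + fixed 16 = 28.
Compare {A, C, E}: bandwidth cost 15 + fixed 15 = 30.
Compare {B, C, E}: bandwidth cost 14 + fixed 18 = 32.
All other subsets cost ≥ 28. Minimum total cost: 25.

25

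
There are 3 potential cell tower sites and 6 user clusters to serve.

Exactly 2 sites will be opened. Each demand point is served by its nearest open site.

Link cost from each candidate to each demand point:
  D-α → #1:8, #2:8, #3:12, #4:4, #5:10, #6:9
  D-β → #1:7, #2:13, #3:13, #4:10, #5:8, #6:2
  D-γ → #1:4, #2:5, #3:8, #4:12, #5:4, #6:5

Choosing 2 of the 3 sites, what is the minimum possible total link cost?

Open {D-α, D-γ}.
  #1→D-γ 4, #2→D-γ 5, #3→D-γ 8, #4→D-α 4, #5→D-γ 4, #6→D-γ 5  ⇒ total 30.
Compare {D-β, D-γ}: total 33.
Compare {D-α, D-β}: total 41.

30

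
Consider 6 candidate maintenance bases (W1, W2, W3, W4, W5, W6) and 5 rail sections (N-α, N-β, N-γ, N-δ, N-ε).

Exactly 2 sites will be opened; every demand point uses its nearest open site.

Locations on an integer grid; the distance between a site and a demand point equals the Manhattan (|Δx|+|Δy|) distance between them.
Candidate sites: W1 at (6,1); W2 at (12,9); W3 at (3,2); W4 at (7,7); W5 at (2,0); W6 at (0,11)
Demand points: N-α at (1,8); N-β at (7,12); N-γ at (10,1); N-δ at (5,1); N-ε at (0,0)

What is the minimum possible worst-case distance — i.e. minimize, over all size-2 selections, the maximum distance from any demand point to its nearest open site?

7

Open {W1, W4}.
  Farthest demand point is N-α at distance 7 (to W4); all others are ≤ 7.
With {W1, W6} the worst case is 8.
With {W2, W3} the worst case is 8.
No size-2 selection achieves below 7.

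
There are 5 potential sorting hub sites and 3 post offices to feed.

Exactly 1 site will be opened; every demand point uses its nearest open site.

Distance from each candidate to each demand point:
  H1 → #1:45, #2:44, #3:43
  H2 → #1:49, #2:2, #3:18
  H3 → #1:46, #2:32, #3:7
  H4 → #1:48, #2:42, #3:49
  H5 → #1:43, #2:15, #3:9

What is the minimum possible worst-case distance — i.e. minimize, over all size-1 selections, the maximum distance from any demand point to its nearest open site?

Open {H5}.
  Farthest demand point is #1 at distance 43 (to H5); all others are ≤ 43.
With {H1} the worst case is 45.
With {H3} the worst case is 46.
No size-1 selection achieves below 43.

43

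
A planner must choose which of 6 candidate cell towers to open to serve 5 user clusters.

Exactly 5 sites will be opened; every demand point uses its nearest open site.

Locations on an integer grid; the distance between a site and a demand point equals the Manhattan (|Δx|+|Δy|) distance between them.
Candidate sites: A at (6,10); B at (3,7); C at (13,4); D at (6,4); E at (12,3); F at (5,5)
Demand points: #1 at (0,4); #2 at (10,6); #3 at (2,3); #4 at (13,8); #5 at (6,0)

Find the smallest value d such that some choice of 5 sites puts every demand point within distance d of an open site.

Open {A, B, C, D, E}.
  Farthest demand point is #1 at distance 6 (to B); all others are ≤ 6.
With {A, B, C, D, F} the worst case is 6.
With {A, B, C, E, F} the worst case is 6.
No size-5 selection achieves below 6.

6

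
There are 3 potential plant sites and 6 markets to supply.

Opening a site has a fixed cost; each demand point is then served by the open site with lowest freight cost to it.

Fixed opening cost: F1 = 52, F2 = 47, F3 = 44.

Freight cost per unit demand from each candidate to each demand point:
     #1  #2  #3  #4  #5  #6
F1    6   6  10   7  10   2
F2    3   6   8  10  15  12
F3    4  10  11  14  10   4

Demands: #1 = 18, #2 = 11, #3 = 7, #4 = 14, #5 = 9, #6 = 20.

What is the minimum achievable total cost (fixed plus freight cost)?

503

Open {F1, F2}: assign each demand point to its cheapest open site.
  #1→F2 18×3=54, #2→F1 11×6=66, #3→F2 7×8=56, #4→F1 14×7=98, #5→F1 9×10=90, #6→F1 20×2=40
  freight cost 404, fixed 99 → total 503.
Compare {F1}: freight cost 472 + fixed 52 = 524.
Compare {F1, F3}: freight cost 436 + fixed 96 = 532.
Compare {F1, F2, F3}: freight cost 404 + fixed 143 = 547.
All other subsets cost ≥ 524. Minimum total cost: 503.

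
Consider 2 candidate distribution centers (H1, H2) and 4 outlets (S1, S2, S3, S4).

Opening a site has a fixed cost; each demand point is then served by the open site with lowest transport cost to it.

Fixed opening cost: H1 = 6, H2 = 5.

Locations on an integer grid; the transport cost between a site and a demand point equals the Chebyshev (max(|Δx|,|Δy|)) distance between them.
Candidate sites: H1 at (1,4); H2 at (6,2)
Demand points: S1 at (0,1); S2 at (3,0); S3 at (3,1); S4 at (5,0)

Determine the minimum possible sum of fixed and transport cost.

Open {H2}: assign each demand point to its cheapest open site.
  S1→H2 6, S2→H2 3, S3→H2 3, S4→H2 2
  transport cost 14, fixed 5 → total 19.
Compare {H1}: transport cost 14 + fixed 6 = 20.
Compare {H1, H2}: transport cost 11 + fixed 11 = 22.

19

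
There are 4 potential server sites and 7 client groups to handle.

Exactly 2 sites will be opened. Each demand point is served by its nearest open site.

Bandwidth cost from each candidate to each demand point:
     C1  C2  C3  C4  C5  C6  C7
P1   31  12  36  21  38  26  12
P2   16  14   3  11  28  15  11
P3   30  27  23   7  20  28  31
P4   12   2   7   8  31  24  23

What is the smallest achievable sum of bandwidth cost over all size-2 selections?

Open {P2, P4}.
  C1→P4 12, C2→P4 2, C3→P2 3, C4→P4 8, C5→P2 28, C6→P2 15, C7→P2 11  ⇒ total 79.
Compare {P2, P3}: total 86.
Compare {P3, P4}: total 95.
No size-2 selection does better; minimum is 79.

79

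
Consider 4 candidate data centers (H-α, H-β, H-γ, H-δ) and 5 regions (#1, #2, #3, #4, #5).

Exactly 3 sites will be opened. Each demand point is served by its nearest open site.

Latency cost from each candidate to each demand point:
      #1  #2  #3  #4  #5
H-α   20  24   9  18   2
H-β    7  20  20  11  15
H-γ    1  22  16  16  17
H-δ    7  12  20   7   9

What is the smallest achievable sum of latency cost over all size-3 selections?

Open {H-α, H-γ, H-δ}.
  #1→H-γ 1, #2→H-δ 12, #3→H-α 9, #4→H-δ 7, #5→H-α 2  ⇒ total 31.
Compare {H-α, H-β, H-δ}: total 37.
Compare {H-α, H-β, H-γ}: total 43.
No size-3 selection does better; minimum is 31.

31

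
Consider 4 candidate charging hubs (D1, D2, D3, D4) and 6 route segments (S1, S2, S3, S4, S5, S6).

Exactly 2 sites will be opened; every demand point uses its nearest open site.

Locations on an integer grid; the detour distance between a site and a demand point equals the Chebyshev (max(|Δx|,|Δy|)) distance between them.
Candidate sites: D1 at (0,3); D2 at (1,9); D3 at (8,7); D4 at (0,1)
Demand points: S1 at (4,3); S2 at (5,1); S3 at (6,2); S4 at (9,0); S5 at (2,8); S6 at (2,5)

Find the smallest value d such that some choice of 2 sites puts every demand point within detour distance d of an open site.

Open {D1, D3}.
  Farthest demand point is S4 at detour distance 7 (to D3); all others are ≤ 7.
With {D2, D3} the worst case is 7.
With {D3, D4} the worst case is 7.
No size-2 selection achieves below 7.

7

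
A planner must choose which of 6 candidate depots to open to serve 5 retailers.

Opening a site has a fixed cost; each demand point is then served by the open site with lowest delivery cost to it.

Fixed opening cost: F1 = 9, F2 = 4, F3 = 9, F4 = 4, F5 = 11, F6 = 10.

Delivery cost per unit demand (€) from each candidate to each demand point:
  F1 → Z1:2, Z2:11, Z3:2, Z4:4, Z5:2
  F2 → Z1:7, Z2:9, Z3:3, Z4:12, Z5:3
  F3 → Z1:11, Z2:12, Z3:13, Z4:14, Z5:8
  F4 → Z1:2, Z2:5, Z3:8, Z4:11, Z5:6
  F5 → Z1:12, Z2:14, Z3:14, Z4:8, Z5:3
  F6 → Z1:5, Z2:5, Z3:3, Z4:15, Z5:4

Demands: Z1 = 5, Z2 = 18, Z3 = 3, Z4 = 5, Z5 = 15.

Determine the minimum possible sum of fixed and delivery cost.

169

Open {F1, F4}: assign each demand point to its cheapest open site.
  Z1→F1 5×2=10, Z2→F4 18×5=90, Z3→F1 3×2=6, Z4→F1 5×4=20, Z5→F1 15×2=30
  delivery cost 156, fixed 13 → total 169.
Compare {F1, F2, F4}: delivery cost 156 + fixed 17 = 173.
Compare {F1, F6}: delivery cost 156 + fixed 19 = 175.
Compare {F1, F3, F4}: delivery cost 156 + fixed 22 = 178.
All other subsets cost ≥ 173. Minimum total cost: 169.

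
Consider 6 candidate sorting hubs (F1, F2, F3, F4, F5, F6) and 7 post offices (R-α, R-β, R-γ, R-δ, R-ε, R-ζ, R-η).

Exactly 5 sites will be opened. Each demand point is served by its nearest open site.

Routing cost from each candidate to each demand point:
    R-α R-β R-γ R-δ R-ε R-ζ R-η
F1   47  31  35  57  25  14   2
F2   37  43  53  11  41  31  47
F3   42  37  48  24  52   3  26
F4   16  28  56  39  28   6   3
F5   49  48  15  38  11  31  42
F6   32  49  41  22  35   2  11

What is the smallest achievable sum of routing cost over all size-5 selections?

85

Open {F1, F2, F4, F5, F6}.
  R-α→F4 16, R-β→F4 28, R-γ→F5 15, R-δ→F2 11, R-ε→F5 11, R-ζ→F6 2, R-η→F1 2  ⇒ total 85.
Compare {F1, F2, F3, F4, F5}: total 86.
Compare {F2, F3, F4, F5, F6}: total 86.
No size-5 selection does better; minimum is 85.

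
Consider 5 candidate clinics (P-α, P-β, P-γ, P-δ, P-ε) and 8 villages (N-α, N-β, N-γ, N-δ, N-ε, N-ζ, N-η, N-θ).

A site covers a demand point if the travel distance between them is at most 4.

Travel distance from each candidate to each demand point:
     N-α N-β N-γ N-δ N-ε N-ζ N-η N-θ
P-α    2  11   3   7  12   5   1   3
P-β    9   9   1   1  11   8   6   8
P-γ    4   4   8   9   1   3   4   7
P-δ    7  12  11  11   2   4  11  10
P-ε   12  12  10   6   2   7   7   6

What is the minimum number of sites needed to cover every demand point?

Coverage sets (demand points within 4 of each site):
  P-α: {N-α, N-γ, N-η, N-θ}
  P-β: {N-γ, N-δ}
  P-γ: {N-α, N-β, N-ε, N-ζ, N-η}
  P-δ: {N-ε, N-ζ}
  P-ε: {N-ε}
No 2 sites suffice: every size-2 union leaves at least one demand point uncovered.
But {P-α, P-β, P-γ} covers everything, so the minimum is 3.

3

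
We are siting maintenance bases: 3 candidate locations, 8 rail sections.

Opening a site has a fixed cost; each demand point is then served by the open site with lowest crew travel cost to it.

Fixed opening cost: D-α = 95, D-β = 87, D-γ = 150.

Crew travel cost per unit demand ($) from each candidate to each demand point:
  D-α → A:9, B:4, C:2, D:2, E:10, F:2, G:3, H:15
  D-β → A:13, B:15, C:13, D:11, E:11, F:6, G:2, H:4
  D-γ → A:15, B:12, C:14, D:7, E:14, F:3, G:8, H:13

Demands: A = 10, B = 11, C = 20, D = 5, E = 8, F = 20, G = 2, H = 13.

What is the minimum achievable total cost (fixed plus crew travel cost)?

542

Open {D-α, D-β}: assign each demand point to its cheapest open site.
  A→D-α 10×9=90, B→D-α 11×4=44, C→D-α 20×2=40, D→D-α 5×2=10, E→D-α 8×10=80, F→D-α 20×2=40, G→D-β 2×2=4, H→D-β 13×4=52
  crew travel cost 360, fixed 182 → total 542.
Compare {D-α}: crew travel cost 505 + fixed 95 = 600.
Compare {D-α, D-β, D-γ}: crew travel cost 360 + fixed 332 = 692.
Compare {D-α, D-γ}: crew travel cost 479 + fixed 245 = 724.
All other subsets cost ≥ 600. Minimum total cost: 542.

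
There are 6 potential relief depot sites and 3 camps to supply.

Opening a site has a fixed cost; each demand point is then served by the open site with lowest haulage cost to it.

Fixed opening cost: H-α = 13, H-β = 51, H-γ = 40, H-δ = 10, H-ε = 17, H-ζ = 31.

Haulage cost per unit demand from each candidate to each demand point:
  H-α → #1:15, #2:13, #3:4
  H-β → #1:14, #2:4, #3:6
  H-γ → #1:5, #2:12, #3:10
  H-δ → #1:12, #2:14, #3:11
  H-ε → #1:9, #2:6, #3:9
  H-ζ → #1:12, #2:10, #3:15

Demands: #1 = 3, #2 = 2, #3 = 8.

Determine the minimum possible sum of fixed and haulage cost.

Open {H-α, H-ε}: assign each demand point to its cheapest open site.
  #1→H-ε 3×9=27, #2→H-ε 2×6=12, #3→H-α 8×4=32
  haulage cost 71, fixed 30 → total 101.
Compare {H-α, H-δ, H-ε}: haulage cost 71 + fixed 40 = 111.
Compare {H-α}: haulage cost 103 + fixed 13 = 116.
Compare {H-α, H-δ}: haulage cost 94 + fixed 23 = 117.
All other subsets cost ≥ 111. Minimum total cost: 101.

101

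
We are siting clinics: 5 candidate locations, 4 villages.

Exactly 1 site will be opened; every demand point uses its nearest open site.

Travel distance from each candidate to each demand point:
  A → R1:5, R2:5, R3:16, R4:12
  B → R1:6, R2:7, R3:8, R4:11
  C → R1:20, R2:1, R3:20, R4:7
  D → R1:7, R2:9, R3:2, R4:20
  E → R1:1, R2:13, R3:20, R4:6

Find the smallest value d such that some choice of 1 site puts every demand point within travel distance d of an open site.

Open {B}.
  Farthest demand point is R4 at travel distance 11 (to B); all others are ≤ 11.
With {A} the worst case is 16.
With {C} the worst case is 20.
No size-1 selection achieves below 11.

11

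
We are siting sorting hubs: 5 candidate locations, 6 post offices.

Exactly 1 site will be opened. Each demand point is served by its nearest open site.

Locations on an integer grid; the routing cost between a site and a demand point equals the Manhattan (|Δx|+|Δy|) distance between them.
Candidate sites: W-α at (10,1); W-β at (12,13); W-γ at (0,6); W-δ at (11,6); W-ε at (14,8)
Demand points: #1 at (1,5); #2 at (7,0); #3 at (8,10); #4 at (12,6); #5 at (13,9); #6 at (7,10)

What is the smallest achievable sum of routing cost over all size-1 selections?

Open {W-δ}.
  #1→W-δ 11, #2→W-δ 10, #3→W-δ 7, #4→W-δ 1, #5→W-δ 5, #6→W-δ 8  ⇒ total 42.
Compare {W-ε}: total 54.
Compare {W-α}: total 58.
No size-1 selection does better; minimum is 42.

42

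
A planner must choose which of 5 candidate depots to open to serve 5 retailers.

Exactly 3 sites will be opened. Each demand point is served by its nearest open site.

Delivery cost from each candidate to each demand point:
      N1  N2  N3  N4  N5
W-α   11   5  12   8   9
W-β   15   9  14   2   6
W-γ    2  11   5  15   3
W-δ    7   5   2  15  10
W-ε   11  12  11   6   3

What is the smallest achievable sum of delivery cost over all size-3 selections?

14

Open {W-β, W-γ, W-δ}.
  N1→W-γ 2, N2→W-δ 5, N3→W-δ 2, N4→W-β 2, N5→W-γ 3  ⇒ total 14.
Compare {W-α, W-β, W-γ}: total 17.
Compare {W-γ, W-δ, W-ε}: total 18.
No size-3 selection does better; minimum is 14.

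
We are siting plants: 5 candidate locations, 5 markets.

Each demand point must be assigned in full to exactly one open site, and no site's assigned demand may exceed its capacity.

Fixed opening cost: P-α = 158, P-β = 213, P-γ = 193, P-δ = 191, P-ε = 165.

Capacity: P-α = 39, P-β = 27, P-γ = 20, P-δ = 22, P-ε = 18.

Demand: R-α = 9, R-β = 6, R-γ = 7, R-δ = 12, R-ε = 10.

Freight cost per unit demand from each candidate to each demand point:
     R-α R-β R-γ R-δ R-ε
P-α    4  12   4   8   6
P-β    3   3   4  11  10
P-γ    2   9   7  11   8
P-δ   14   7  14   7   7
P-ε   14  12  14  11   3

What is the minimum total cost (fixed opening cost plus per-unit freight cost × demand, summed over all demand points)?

585

Open {P-α, P-ε}; cheapest assignment that respects the capacities:
  P-α (cap 39, load 34): R-α, R-β, R-γ, R-δ — cost 9×4 + 6×12 + 7×4 + 12×8 = 232
  P-ε (cap 18, load 10): R-ε — cost 10×3 = 30
  Shipping 262, fixed 323 → total 585.
  Any other capacity-feasible assignment to {P-α, P-ε} ships for at least 262.
Compare {P-α, P-δ}: its best feasible assignment gives total 599.
Compare {P-α, P-β}: its best feasible assignment gives total 600.
Every other set of open sites that can feasibly serve all demand totals ≥ 599 even under its best assignment. Minimum: 585.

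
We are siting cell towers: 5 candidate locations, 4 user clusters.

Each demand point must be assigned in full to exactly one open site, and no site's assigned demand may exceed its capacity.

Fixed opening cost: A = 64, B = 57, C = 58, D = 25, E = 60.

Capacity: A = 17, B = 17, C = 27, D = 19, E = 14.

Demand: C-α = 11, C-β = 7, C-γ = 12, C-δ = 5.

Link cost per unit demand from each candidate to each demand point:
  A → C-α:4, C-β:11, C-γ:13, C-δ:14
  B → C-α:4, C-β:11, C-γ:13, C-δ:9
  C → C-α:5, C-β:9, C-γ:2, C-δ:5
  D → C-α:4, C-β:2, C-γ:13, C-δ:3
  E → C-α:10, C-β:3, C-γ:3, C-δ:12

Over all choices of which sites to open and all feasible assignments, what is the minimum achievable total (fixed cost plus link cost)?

190

Open {C, D}; cheapest assignment that respects the capacities:
  C (cap 27, load 17): C-γ, C-δ — cost 12×2 + 5×5 = 49
  D (cap 19, load 18): C-α, C-β — cost 11×4 + 7×2 = 58
  Shipping 107, fixed 83 → total 190.
  Any other capacity-feasible assignment to {C, D} ships for at least 107.
Compare {B, C, D}: its best feasible assignment gives total 237.
Compare {A, C, D}: its best feasible assignment gives total 244.
Every other set of open sites that can feasibly serve all demand totals ≥ 237 even under its best assignment. Minimum: 190.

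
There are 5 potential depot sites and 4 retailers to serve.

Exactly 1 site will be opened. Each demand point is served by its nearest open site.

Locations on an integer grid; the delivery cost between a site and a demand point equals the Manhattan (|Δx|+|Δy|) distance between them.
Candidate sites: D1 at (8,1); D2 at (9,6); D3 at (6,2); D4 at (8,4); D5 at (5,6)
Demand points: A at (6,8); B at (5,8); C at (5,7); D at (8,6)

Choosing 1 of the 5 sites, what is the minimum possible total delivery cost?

9

Open {D5}.
  A→D5 3, B→D5 2, C→D5 1, D→D5 3  ⇒ total 9.
Compare {D2}: total 17.
Compare {D4}: total 21.
No size-1 selection does better; minimum is 9.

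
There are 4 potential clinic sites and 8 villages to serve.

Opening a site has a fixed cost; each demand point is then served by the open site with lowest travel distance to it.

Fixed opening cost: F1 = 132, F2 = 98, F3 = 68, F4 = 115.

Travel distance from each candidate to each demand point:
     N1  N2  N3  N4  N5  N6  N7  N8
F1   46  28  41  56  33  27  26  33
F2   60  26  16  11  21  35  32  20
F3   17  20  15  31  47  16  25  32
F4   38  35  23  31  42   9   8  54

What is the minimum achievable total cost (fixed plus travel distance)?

Open {F3}: assign each demand point to its cheapest open site.
  N1→F3 17, N2→F3 20, N3→F3 15, N4→F3 31, N5→F3 47, N6→F3 16, N7→F3 25, N8→F3 32
  travel distance 203, fixed 68 → total 271.
Compare {F2, F3}: travel distance 145 + fixed 166 = 311.
Compare {F2}: travel distance 221 + fixed 98 = 319.
Compare {F4}: travel distance 240 + fixed 115 = 355.
All other subsets cost ≥ 311. Minimum total cost: 271.

271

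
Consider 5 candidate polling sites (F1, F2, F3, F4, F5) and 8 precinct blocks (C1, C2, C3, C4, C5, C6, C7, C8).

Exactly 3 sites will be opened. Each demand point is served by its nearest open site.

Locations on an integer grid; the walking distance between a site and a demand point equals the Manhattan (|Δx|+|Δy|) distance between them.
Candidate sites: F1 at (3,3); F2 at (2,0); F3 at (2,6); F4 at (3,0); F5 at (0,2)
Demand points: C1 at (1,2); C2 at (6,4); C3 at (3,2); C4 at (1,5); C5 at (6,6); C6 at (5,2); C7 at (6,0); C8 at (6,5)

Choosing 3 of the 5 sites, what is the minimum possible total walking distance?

Open {F1, F3, F4}.
  C1→F1 3, C2→F1 4, C3→F1 1, C4→F3 2, C5→F3 4, C6→F1 3, C7→F4 3, C8→F1 5  ⇒ total 25.
Compare {F1, F2, F3}: total 26.
Compare {F1, F3, F5}: total 26.
No size-3 selection does better; minimum is 25.

25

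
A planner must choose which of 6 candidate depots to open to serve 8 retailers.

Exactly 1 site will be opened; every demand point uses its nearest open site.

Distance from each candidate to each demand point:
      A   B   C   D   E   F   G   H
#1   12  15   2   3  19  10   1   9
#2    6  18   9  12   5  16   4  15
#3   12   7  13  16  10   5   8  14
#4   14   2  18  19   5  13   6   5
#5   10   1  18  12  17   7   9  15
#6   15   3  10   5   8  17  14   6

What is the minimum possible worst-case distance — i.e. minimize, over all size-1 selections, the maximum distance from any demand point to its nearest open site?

16

Open {#3}.
  Farthest demand point is D at distance 16 (to #3); all others are ≤ 16.
With {#6} the worst case is 17.
With {#2} the worst case is 18.
No size-1 selection achieves below 16.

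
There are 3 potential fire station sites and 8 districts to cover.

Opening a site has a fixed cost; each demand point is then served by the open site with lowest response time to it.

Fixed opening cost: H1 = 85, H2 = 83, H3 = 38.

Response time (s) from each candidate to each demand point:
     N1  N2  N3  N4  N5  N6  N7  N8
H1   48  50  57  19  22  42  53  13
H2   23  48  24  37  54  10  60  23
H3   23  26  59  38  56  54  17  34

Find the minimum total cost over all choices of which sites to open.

335

Open {H2, H3}: assign each demand point to its cheapest open site.
  N1→H2 23, N2→H3 26, N3→H2 24, N4→H2 37, N5→H2 54, N6→H2 10, N7→H3 17, N8→H2 23
  response time 214, fixed 121 → total 335.
Compare {H1, H3}: response time 219 + fixed 123 = 342.
Compare {H3}: response time 307 + fixed 38 = 345.
Compare {H1, H2, H3}: response time 154 + fixed 206 = 360.
All other subsets cost ≥ 342. Minimum total cost: 335.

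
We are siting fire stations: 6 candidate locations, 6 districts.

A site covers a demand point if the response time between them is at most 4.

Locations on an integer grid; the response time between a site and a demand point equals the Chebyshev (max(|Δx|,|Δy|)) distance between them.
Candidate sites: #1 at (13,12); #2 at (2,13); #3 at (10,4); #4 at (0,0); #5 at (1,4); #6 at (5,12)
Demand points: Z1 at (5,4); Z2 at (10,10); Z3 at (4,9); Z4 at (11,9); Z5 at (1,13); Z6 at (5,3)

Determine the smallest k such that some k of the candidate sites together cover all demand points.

Coverage sets (demand points within 4 of each site):
  #1: {Z2, Z4}
  #2: {Z3, Z5}
  #3: {}
  #4: {}
  #5: {Z1, Z6}
  #6: {Z3, Z5}
No 2 sites suffice: every size-2 union leaves at least one demand point uncovered.
But {#1, #2, #5} covers everything, so the minimum is 3.

3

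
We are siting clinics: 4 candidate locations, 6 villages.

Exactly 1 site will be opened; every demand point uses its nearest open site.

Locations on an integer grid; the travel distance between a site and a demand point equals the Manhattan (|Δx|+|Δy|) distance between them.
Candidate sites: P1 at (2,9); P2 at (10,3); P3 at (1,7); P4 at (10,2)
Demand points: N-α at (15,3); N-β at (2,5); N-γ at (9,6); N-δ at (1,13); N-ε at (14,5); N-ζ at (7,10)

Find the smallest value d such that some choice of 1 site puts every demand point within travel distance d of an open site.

18

Open {P3}.
  Farthest demand point is N-α at travel distance 18 (to P3); all others are ≤ 18.
With {P1} the worst case is 19.
With {P2} the worst case is 19.
No size-1 selection achieves below 18.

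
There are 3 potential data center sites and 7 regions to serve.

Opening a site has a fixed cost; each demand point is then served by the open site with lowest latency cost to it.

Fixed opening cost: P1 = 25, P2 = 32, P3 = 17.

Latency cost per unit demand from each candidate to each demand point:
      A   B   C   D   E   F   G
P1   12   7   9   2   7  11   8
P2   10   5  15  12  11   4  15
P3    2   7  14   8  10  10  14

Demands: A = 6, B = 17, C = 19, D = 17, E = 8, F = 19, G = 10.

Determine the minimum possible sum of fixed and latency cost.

588

Open {P1, P2, P3}: assign each demand point to its cheapest open site.
  A→P3 6×2=12, B→P2 17×5=85, C→P1 19×9=171, D→P1 17×2=34, E→P1 8×7=56, F→P2 19×4=76, G→P1 10×8=80
  latency cost 514, fixed 74 → total 588.
Compare {P1, P2}: latency cost 562 + fixed 57 = 619.
Compare {P1, P3}: latency cost 662 + fixed 42 = 704.
Compare {P1}: latency cost 741 + fixed 25 = 766.
All other subsets cost ≥ 619. Minimum total cost: 588.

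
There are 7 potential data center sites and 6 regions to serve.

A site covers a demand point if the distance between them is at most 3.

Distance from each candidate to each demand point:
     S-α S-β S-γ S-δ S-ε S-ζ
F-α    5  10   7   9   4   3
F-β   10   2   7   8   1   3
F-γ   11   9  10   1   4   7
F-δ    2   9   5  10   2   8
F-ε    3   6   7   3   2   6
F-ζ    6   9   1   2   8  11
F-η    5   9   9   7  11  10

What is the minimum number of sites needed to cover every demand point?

Coverage sets (demand points within 3 of each site):
  F-α: {S-ζ}
  F-β: {S-β, S-ε, S-ζ}
  F-γ: {S-δ}
  F-δ: {S-α, S-ε}
  F-ε: {S-α, S-δ, S-ε}
  F-ζ: {S-γ, S-δ}
  F-η: {}
No 2 sites suffice: every size-2 union leaves at least one demand point uncovered.
But {F-β, F-δ, F-ζ} covers everything, so the minimum is 3.

3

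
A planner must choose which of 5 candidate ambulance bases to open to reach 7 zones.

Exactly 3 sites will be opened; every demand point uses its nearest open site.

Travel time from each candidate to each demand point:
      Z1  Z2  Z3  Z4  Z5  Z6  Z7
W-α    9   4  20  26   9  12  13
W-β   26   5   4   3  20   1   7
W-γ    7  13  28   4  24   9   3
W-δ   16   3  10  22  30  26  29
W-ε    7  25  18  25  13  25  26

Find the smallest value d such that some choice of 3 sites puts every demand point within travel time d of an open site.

9

Open {W-α, W-β, W-γ}.
  Farthest demand point is Z5 at travel time 9 (to W-α); all others are ≤ 9.
With {W-α, W-β, W-δ} the worst case is 9.
With {W-α, W-β, W-ε} the worst case is 9.
No size-3 selection achieves below 9.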